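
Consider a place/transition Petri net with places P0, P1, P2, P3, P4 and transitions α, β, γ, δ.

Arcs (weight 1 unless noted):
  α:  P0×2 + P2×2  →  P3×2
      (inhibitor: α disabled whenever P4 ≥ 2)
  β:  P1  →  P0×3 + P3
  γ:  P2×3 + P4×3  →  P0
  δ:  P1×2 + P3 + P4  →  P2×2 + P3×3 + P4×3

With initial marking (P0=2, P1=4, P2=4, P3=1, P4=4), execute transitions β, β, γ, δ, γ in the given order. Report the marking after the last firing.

step 1: fire β:  (P0=2, P1=4, P2=4, P3=1, P4=4) → (P0=5, P1=3, P2=4, P3=2, P4=4)
step 2: fire β:  (P0=5, P1=3, P2=4, P3=2, P4=4) → (P0=8, P1=2, P2=4, P3=3, P4=4)
step 3: fire γ:  (P0=8, P1=2, P2=4, P3=3, P4=4) → (P0=9, P1=2, P2=1, P3=3, P4=1)
step 4: fire δ:  (P0=9, P1=2, P2=1, P3=3, P4=1) → (P0=9, P1=0, P2=3, P3=5, P4=3)
step 5: fire γ:  (P0=9, P1=0, P2=3, P3=5, P4=3) → (P0=10, P1=0, P2=0, P3=5, P4=0)

(P0=10, P1=0, P2=0, P3=5, P4=0)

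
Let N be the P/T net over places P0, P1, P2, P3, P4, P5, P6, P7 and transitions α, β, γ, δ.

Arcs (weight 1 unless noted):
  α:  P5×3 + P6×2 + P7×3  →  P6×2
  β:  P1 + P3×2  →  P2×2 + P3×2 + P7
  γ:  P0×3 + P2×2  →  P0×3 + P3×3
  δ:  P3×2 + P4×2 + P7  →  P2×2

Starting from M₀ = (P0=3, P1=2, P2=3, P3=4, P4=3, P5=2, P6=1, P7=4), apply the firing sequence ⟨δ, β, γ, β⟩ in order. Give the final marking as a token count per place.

step 1: fire δ:  (P0=3, P1=2, P2=3, P3=4, P4=3, P5=2, P6=1, P7=4) → (P0=3, P1=2, P2=5, P3=2, P4=1, P5=2, P6=1, P7=3)
step 2: fire β:  (P0=3, P1=2, P2=5, P3=2, P4=1, P5=2, P6=1, P7=3) → (P0=3, P1=1, P2=7, P3=2, P4=1, P5=2, P6=1, P7=4)
step 3: fire γ:  (P0=3, P1=1, P2=7, P3=2, P4=1, P5=2, P6=1, P7=4) → (P0=3, P1=1, P2=5, P3=5, P4=1, P5=2, P6=1, P7=4)
step 4: fire β:  (P0=3, P1=1, P2=5, P3=5, P4=1, P5=2, P6=1, P7=4) → (P0=3, P1=0, P2=7, P3=5, P4=1, P5=2, P6=1, P7=5)

(P0=3, P1=0, P2=7, P3=5, P4=1, P5=2, P6=1, P7=5)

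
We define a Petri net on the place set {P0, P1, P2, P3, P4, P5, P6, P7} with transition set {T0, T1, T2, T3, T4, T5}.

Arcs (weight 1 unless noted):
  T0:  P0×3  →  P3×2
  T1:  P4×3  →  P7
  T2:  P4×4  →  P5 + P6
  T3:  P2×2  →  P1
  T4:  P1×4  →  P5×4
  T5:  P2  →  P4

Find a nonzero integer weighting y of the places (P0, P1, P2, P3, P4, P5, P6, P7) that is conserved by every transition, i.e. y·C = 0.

Incidence matrix C (rows=places, cols=transitions):
       T0   T1   T2   T3   T4   T5
   P0  -3    0    0    0    0    0
   P1   0    0    0    1   -4    0
   P2   0    0    0   -2    0   -1
   P3   2    0    0    0    0    0
   P4   0   -3   -4    0    0    1
   P5   0    0    1    0    4    0
   P6   0    0    1    0    0    0
   P7   0    1    0    0    0    0

Candidate y = [2, 0, 0, 3, 0, 0, 0, 0]; check y·C column-wise:
  col T0: 2·-3 + 3·2 = 0
  col T1: 2·0 + 3·0 + 0·-3 + 0·1 = 0
  col T2: 2·0 + 3·0 + 0·-4 + 0·1 + 0·1 = 0
  col T3: 2·0 + 0·1 + 0·-2 + 3·0 = 0
  col T4: 2·0 + 0·-4 + 3·0 + 0·4 = 0
  col T5: 2·0 + 0·-1 + 3·0 + 0·1 = 0

y = (P0:2, P1:0, P2:0, P3:3, P4:0, P5:0, P6:0, P7:0)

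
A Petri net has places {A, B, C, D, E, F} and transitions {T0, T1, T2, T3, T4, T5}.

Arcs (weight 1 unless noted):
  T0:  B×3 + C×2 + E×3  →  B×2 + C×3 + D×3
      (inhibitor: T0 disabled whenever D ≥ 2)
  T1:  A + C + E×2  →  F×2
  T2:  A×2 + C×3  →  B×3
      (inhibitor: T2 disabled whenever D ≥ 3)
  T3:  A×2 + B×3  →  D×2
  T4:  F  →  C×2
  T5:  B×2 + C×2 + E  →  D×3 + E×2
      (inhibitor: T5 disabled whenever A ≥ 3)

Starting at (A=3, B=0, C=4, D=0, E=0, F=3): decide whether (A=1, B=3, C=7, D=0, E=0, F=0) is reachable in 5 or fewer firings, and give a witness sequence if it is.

step 1: fire T2:  (A=3, B=0, C=4, D=0, E=0, F=3) → (A=1, B=3, C=1, D=0, E=0, F=3)
step 2: fire T4:  (A=1, B=3, C=1, D=0, E=0, F=3) → (A=1, B=3, C=3, D=0, E=0, F=2)
step 3: fire T4:  (A=1, B=3, C=3, D=0, E=0, F=2) → (A=1, B=3, C=5, D=0, E=0, F=1)
step 4: fire T4:  (A=1, B=3, C=5, D=0, E=0, F=1) → (A=1, B=3, C=7, D=0, E=0, F=0)

YES — reachable via ⟨T2, T4, T4, T4⟩ (4 firings)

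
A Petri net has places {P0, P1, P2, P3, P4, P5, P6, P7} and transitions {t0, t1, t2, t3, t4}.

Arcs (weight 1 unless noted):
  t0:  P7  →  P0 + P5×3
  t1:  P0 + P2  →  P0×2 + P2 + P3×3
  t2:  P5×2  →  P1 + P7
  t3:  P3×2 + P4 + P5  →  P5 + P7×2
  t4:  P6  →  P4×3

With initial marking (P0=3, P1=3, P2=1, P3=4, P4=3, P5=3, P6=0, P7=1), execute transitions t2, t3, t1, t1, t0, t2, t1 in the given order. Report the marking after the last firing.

(P0=7, P1=5, P2=1, P3=11, P4=2, P5=2, P6=0, P7=4)

step 1: fire t2:  (P0=3, P1=3, P2=1, P3=4, P4=3, P5=3, P6=0, P7=1) → (P0=3, P1=4, P2=1, P3=4, P4=3, P5=1, P6=0, P7=2)
step 2: fire t3:  (P0=3, P1=4, P2=1, P3=4, P4=3, P5=1, P6=0, P7=2) → (P0=3, P1=4, P2=1, P3=2, P4=2, P5=1, P6=0, P7=4)
step 3: fire t1:  (P0=3, P1=4, P2=1, P3=2, P4=2, P5=1, P6=0, P7=4) → (P0=4, P1=4, P2=1, P3=5, P4=2, P5=1, P6=0, P7=4)
step 4: fire t1:  (P0=4, P1=4, P2=1, P3=5, P4=2, P5=1, P6=0, P7=4) → (P0=5, P1=4, P2=1, P3=8, P4=2, P5=1, P6=0, P7=4)
step 5: fire t0:  (P0=5, P1=4, P2=1, P3=8, P4=2, P5=1, P6=0, P7=4) → (P0=6, P1=4, P2=1, P3=8, P4=2, P5=4, P6=0, P7=3)
step 6: fire t2:  (P0=6, P1=4, P2=1, P3=8, P4=2, P5=4, P6=0, P7=3) → (P0=6, P1=5, P2=1, P3=8, P4=2, P5=2, P6=0, P7=4)
step 7: fire t1:  (P0=6, P1=5, P2=1, P3=8, P4=2, P5=2, P6=0, P7=4) → (P0=7, P1=5, P2=1, P3=11, P4=2, P5=2, P6=0, P7=4)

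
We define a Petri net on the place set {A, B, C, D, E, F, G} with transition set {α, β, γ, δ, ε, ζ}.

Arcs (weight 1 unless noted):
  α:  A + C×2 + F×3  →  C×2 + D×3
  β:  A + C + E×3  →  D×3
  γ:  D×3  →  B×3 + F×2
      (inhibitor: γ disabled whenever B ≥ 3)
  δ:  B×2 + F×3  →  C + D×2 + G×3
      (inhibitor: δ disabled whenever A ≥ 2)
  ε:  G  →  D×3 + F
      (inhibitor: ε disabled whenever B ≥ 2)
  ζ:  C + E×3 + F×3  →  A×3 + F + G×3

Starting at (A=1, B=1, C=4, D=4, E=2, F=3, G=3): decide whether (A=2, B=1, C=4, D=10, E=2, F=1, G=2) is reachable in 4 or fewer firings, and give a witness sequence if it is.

depth 0: 1 marking
depth 1: 4 markings reached so far
depth 2: 9 markings reached so far
depth 3: 15 markings reached so far
depth 4: 24 markings reached so far
target is not among the 24 markings reachable within 4 steps

NO — not reachable within 4 firings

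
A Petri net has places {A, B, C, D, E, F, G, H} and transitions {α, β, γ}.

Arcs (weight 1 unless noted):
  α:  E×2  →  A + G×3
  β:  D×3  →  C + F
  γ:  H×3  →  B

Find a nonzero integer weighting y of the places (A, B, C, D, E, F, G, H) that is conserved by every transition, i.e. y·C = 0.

y = (A:0, B:0, C:3, D:1, E:0, F:0, G:0, H:0)

Incidence matrix C (rows=places, cols=transitions):
        α    β    γ
    A   1    0    0
    B   0    0    1
    C   0    1    0
    D   0   -3    0
    E  -2    0    0
    F   0    1    0
    G   3    0    0
    H   0    0   -3

Candidate y = [0, 0, 3, 1, 0, 0, 0, 0]; check y·C column-wise:
  col α: 0·1 + 3·0 + 1·0 + 0·-2 + 0·3 = 0
  col β: 3·1 + 1·-3 + 0·1 = 0
  col γ: 0·1 + 3·0 + 1·0 + 0·-3 = 0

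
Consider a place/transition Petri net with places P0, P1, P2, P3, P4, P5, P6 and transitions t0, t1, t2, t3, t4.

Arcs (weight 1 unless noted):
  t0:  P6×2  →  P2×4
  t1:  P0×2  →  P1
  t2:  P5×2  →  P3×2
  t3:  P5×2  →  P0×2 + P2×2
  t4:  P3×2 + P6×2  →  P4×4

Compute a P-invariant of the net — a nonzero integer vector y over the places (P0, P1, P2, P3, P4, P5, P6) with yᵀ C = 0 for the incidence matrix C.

y = (P0:2, P1:4, P2:0, P3:2, P4:1, P5:2, P6:0)

Incidence matrix C (rows=places, cols=transitions):
       t0   t1   t2   t3   t4
   P0   0   -2    0    2    0
   P1   0    1    0    0    0
   P2   4    0    0    2    0
   P3   0    0    2    0   -2
   P4   0    0    0    0    4
   P5   0    0   -2   -2    0
   P6  -2    0    0    0   -2

Candidate y = [2, 4, 0, 2, 1, 2, 0]; check y·C column-wise:
  col t0: 2·0 + 4·0 + 0·4 + 2·0 + 1·0 + 2·0 + 0·-2 = 0
  col t1: 2·-2 + 4·1 + 2·0 + 1·0 + 2·0 = 0
  col t2: 2·0 + 4·0 + 2·2 + 1·0 + 2·-2 = 0
  col t3: 2·2 + 4·0 + 0·2 + 2·0 + 1·0 + 2·-2 = 0
  col t4: 2·0 + 4·0 + 2·-2 + 1·4 + 2·0 + 0·-2 = 0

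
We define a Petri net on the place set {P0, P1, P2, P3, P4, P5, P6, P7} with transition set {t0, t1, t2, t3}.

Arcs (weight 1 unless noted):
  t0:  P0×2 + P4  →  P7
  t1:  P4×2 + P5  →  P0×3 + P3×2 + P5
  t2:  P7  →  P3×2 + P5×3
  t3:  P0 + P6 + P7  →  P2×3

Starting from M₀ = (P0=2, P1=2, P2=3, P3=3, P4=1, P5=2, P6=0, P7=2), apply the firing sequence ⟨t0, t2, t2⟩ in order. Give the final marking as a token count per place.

step 1: fire t0:  (P0=2, P1=2, P2=3, P3=3, P4=1, P5=2, P6=0, P7=2) → (P0=0, P1=2, P2=3, P3=3, P4=0, P5=2, P6=0, P7=3)
step 2: fire t2:  (P0=0, P1=2, P2=3, P3=3, P4=0, P5=2, P6=0, P7=3) → (P0=0, P1=2, P2=3, P3=5, P4=0, P5=5, P6=0, P7=2)
step 3: fire t2:  (P0=0, P1=2, P2=3, P3=5, P4=0, P5=5, P6=0, P7=2) → (P0=0, P1=2, P2=3, P3=7, P4=0, P5=8, P6=0, P7=1)

(P0=0, P1=2, P2=3, P3=7, P4=0, P5=8, P6=0, P7=1)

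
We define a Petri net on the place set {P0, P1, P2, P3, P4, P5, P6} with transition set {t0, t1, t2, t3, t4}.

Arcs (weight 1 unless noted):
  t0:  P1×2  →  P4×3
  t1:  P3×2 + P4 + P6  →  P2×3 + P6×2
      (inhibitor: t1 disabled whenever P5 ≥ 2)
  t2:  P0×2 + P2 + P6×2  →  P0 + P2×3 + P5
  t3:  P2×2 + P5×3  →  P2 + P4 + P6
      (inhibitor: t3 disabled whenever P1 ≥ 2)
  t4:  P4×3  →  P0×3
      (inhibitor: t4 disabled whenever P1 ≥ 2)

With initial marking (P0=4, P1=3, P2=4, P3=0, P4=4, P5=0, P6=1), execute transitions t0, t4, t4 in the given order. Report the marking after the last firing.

step 1: fire t0:  (P0=4, P1=3, P2=4, P3=0, P4=4, P5=0, P6=1) → (P0=4, P1=1, P2=4, P3=0, P4=7, P5=0, P6=1)
step 2: fire t4:  (P0=4, P1=1, P2=4, P3=0, P4=7, P5=0, P6=1) → (P0=7, P1=1, P2=4, P3=0, P4=4, P5=0, P6=1)
step 3: fire t4:  (P0=7, P1=1, P2=4, P3=0, P4=4, P5=0, P6=1) → (P0=10, P1=1, P2=4, P3=0, P4=1, P5=0, P6=1)

(P0=10, P1=1, P2=4, P3=0, P4=1, P5=0, P6=1)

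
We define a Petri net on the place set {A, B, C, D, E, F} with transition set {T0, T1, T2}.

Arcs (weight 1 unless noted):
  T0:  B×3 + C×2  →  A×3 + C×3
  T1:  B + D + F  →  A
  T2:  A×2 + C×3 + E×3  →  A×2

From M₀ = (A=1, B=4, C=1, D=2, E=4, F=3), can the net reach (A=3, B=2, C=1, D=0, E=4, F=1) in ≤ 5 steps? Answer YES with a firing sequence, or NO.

step 1: fire T1:  (A=1, B=4, C=1, D=2, E=4, F=3) → (A=2, B=3, C=1, D=1, E=4, F=2)
step 2: fire T1:  (A=2, B=3, C=1, D=1, E=4, F=2) → (A=3, B=2, C=1, D=0, E=4, F=1)

YES — reachable via ⟨T1, T1⟩ (2 firings)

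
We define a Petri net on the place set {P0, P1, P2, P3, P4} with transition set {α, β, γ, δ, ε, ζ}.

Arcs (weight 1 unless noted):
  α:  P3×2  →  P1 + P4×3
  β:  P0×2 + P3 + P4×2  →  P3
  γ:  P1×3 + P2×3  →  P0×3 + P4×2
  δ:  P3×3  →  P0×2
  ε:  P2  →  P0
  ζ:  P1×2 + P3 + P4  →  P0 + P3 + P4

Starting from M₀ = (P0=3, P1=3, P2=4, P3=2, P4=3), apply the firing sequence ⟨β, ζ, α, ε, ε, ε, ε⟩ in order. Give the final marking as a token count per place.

step 1: fire β:  (P0=3, P1=3, P2=4, P3=2, P4=3) → (P0=1, P1=3, P2=4, P3=2, P4=1)
step 2: fire ζ:  (P0=1, P1=3, P2=4, P3=2, P4=1) → (P0=2, P1=1, P2=4, P3=2, P4=1)
step 3: fire α:  (P0=2, P1=1, P2=4, P3=2, P4=1) → (P0=2, P1=2, P2=4, P3=0, P4=4)
step 4: fire ε:  (P0=2, P1=2, P2=4, P3=0, P4=4) → (P0=3, P1=2, P2=3, P3=0, P4=4)
step 5: fire ε:  (P0=3, P1=2, P2=3, P3=0, P4=4) → (P0=4, P1=2, P2=2, P3=0, P4=4)
step 6: fire ε:  (P0=4, P1=2, P2=2, P3=0, P4=4) → (P0=5, P1=2, P2=1, P3=0, P4=4)
step 7: fire ε:  (P0=5, P1=2, P2=1, P3=0, P4=4) → (P0=6, P1=2, P2=0, P3=0, P4=4)

(P0=6, P1=2, P2=0, P3=0, P4=4)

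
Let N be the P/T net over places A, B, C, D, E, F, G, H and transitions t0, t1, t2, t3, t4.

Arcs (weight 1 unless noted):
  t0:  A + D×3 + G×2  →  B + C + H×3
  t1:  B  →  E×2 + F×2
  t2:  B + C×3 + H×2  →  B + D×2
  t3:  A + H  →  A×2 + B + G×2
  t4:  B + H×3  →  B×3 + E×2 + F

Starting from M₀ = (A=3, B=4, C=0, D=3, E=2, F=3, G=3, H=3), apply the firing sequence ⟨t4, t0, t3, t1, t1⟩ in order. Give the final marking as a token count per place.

step 1: fire t4:  (A=3, B=4, C=0, D=3, E=2, F=3, G=3, H=3) → (A=3, B=6, C=0, D=3, E=4, F=4, G=3, H=0)
step 2: fire t0:  (A=3, B=6, C=0, D=3, E=4, F=4, G=3, H=0) → (A=2, B=7, C=1, D=0, E=4, F=4, G=1, H=3)
step 3: fire t3:  (A=2, B=7, C=1, D=0, E=4, F=4, G=1, H=3) → (A=3, B=8, C=1, D=0, E=4, F=4, G=3, H=2)
step 4: fire t1:  (A=3, B=8, C=1, D=0, E=4, F=4, G=3, H=2) → (A=3, B=7, C=1, D=0, E=6, F=6, G=3, H=2)
step 5: fire t1:  (A=3, B=7, C=1, D=0, E=6, F=6, G=3, H=2) → (A=3, B=6, C=1, D=0, E=8, F=8, G=3, H=2)

(A=3, B=6, C=1, D=0, E=8, F=8, G=3, H=2)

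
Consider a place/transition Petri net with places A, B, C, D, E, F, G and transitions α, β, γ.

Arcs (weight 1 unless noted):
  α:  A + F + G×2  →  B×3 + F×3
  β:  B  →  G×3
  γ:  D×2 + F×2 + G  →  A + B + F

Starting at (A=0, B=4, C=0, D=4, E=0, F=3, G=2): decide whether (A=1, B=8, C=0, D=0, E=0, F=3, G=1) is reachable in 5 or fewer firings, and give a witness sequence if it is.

step 1: fire β:  (A=0, B=4, C=0, D=4, E=0, F=3, G=2) → (A=0, B=3, C=0, D=4, E=0, F=3, G=5)
step 2: fire γ:  (A=0, B=3, C=0, D=4, E=0, F=3, G=5) → (A=1, B=4, C=0, D=2, E=0, F=2, G=4)
step 3: fire α:  (A=1, B=4, C=0, D=2, E=0, F=2, G=4) → (A=0, B=7, C=0, D=2, E=0, F=4, G=2)
step 4: fire γ:  (A=0, B=7, C=0, D=2, E=0, F=4, G=2) → (A=1, B=8, C=0, D=0, E=0, F=3, G=1)

YES — reachable via ⟨β, γ, α, γ⟩ (4 firings)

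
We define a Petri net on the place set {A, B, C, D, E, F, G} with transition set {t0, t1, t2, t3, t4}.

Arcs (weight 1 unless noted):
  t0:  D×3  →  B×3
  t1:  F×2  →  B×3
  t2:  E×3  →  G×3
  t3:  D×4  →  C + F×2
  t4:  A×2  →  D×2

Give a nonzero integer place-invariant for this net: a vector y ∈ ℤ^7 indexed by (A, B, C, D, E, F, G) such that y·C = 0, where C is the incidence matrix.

Incidence matrix C (rows=places, cols=transitions):
       t0   t1   t2   t3   t4
    A   0    0    0    0   -2
    B   3    3    0    0    0
    C   0    0    0    1    0
    D  -3    0    0   -4    2
    E   0    0   -3    0    0
    F   0   -2    0    2    0
    G   0    0    3    0    0

Candidate y = [2, 2, 2, 2, 0, 3, 0]; check y·C column-wise:
  col t0: 2·0 + 2·3 + 2·0 + 2·-3 + 3·0 = 0
  col t1: 2·0 + 2·3 + 2·0 + 2·0 + 3·-2 = 0
  col t2: 2·0 + 2·0 + 2·0 + 2·0 + 0·-3 + 3·0 + 0·3 = 0
  col t3: 2·0 + 2·0 + 2·1 + 2·-4 + 3·2 = 0
  col t4: 2·-2 + 2·0 + 2·0 + 2·2 + 3·0 = 0

y = (A:2, B:2, C:2, D:2, E:0, F:3, G:0)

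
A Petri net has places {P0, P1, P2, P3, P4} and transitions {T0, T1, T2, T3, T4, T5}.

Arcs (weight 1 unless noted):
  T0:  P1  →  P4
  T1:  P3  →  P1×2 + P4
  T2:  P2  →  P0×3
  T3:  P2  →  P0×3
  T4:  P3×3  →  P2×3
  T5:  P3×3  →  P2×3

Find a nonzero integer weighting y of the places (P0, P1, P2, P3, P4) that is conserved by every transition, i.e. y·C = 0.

y = (P0:1, P1:1, P2:3, P3:3, P4:1)

Incidence matrix C (rows=places, cols=transitions):
       T0   T1   T2   T3   T4   T5
   P0   0    0    3    3    0    0
   P1  -1    2    0    0    0    0
   P2   0    0   -1   -1    3    3
   P3   0   -1    0    0   -3   -3
   P4   1    1    0    0    0    0

Candidate y = [1, 1, 3, 3, 1]; check y·C column-wise:
  col T0: 1·0 + 1·-1 + 3·0 + 3·0 + 1·1 = 0
  col T1: 1·0 + 1·2 + 3·0 + 3·-1 + 1·1 = 0
  col T2: 1·3 + 1·0 + 3·-1 + 3·0 + 1·0 = 0
  col T3: 1·3 + 1·0 + 3·-1 + 3·0 + 1·0 = 0
  col T4: 1·0 + 1·0 + 3·3 + 3·-3 + 1·0 = 0
  col T5: 1·0 + 1·0 + 3·3 + 3·-3 + 1·0 = 0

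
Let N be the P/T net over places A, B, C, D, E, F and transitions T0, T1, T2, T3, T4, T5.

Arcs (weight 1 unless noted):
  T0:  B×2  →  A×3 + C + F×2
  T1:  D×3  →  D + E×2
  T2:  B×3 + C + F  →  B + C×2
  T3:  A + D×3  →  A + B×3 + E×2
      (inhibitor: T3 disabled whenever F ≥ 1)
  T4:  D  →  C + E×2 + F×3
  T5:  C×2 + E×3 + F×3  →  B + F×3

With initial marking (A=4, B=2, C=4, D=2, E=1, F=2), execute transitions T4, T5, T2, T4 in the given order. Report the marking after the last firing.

(A=4, B=1, C=5, D=0, E=2, F=7)

step 1: fire T4:  (A=4, B=2, C=4, D=2, E=1, F=2) → (A=4, B=2, C=5, D=1, E=3, F=5)
step 2: fire T5:  (A=4, B=2, C=5, D=1, E=3, F=5) → (A=4, B=3, C=3, D=1, E=0, F=5)
step 3: fire T2:  (A=4, B=3, C=3, D=1, E=0, F=5) → (A=4, B=1, C=4, D=1, E=0, F=4)
step 4: fire T4:  (A=4, B=1, C=4, D=1, E=0, F=4) → (A=4, B=1, C=5, D=0, E=2, F=7)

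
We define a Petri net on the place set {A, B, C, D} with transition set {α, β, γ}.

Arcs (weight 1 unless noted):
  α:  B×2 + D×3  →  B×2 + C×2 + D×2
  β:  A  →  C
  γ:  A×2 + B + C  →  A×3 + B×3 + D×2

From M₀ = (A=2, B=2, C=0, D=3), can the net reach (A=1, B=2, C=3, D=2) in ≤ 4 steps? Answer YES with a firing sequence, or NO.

step 1: fire α:  (A=2, B=2, C=0, D=3) → (A=2, B=2, C=2, D=2)
step 2: fire β:  (A=2, B=2, C=2, D=2) → (A=1, B=2, C=3, D=2)

YES — reachable via ⟨α, β⟩ (2 firings)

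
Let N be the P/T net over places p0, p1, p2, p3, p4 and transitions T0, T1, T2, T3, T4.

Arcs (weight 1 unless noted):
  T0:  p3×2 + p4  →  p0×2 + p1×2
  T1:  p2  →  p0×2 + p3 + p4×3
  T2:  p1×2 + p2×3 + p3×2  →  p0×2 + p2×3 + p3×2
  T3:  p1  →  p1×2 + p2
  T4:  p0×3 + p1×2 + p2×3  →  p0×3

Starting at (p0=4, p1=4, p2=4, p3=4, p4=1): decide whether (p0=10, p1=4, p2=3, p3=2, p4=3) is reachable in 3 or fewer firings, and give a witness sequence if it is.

depth 0: 1 marking
depth 1: 6 markings reached so far
depth 2: 19 markings reached so far
depth 3: 42 markings reached so far
target is not among the 42 markings reachable within 3 steps

NO — not reachable within 3 firings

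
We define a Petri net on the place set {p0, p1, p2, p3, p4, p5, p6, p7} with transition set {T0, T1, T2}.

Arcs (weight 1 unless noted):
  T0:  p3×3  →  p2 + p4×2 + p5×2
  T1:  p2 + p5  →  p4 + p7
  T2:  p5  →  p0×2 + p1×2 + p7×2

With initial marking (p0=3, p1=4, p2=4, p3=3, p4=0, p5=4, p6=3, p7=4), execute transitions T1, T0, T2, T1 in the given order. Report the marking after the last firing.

(p0=5, p1=6, p2=3, p3=0, p4=4, p5=3, p6=3, p7=8)

step 1: fire T1:  (p0=3, p1=4, p2=4, p3=3, p4=0, p5=4, p6=3, p7=4) → (p0=3, p1=4, p2=3, p3=3, p4=1, p5=3, p6=3, p7=5)
step 2: fire T0:  (p0=3, p1=4, p2=3, p3=3, p4=1, p5=3, p6=3, p7=5) → (p0=3, p1=4, p2=4, p3=0, p4=3, p5=5, p6=3, p7=5)
step 3: fire T2:  (p0=3, p1=4, p2=4, p3=0, p4=3, p5=5, p6=3, p7=5) → (p0=5, p1=6, p2=4, p3=0, p4=3, p5=4, p6=3, p7=7)
step 4: fire T1:  (p0=5, p1=6, p2=4, p3=0, p4=3, p5=4, p6=3, p7=7) → (p0=5, p1=6, p2=3, p3=0, p4=4, p5=3, p6=3, p7=8)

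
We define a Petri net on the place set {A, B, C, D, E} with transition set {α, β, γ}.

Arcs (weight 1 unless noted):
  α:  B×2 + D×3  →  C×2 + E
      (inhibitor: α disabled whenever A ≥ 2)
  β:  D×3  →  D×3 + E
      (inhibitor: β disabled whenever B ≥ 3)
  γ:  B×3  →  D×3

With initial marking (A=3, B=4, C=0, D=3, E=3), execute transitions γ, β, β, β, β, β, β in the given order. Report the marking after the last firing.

step 1: fire γ:  (A=3, B=4, C=0, D=3, E=3) → (A=3, B=1, C=0, D=6, E=3)
step 2: fire β:  (A=3, B=1, C=0, D=6, E=3) → (A=3, B=1, C=0, D=6, E=4)
step 3: fire β:  (A=3, B=1, C=0, D=6, E=4) → (A=3, B=1, C=0, D=6, E=5)
step 4: fire β:  (A=3, B=1, C=0, D=6, E=5) → (A=3, B=1, C=0, D=6, E=6)
step 5: fire β:  (A=3, B=1, C=0, D=6, E=6) → (A=3, B=1, C=0, D=6, E=7)
step 6: fire β:  (A=3, B=1, C=0, D=6, E=7) → (A=3, B=1, C=0, D=6, E=8)
step 7: fire β:  (A=3, B=1, C=0, D=6, E=8) → (A=3, B=1, C=0, D=6, E=9)

(A=3, B=1, C=0, D=6, E=9)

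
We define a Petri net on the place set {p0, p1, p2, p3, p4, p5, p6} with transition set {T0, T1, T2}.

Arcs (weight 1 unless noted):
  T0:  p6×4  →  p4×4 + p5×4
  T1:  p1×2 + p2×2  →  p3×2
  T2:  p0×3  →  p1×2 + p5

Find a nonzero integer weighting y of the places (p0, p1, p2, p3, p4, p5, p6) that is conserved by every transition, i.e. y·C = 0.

y = (p0:2, p1:3, p2:-3, p3:0, p4:0, p5:0, p6:0)

Incidence matrix C (rows=places, cols=transitions):
       T0   T1   T2
   p0   0    0   -3
   p1   0   -2    2
   p2   0   -2    0
   p3   0    2    0
   p4   4    0    0
   p5   4    0    1
   p6  -4    0    0

Candidate y = [2, 3, -3, 0, 0, 0, 0]; check y·C column-wise:
  col T0: 2·0 + 3·0 + -3·0 + 0·4 + 0·4 + 0·-4 = 0
  col T1: 2·0 + 3·-2 + -3·-2 + 0·2 = 0
  col T2: 2·-3 + 3·2 + -3·0 + 0·1 = 0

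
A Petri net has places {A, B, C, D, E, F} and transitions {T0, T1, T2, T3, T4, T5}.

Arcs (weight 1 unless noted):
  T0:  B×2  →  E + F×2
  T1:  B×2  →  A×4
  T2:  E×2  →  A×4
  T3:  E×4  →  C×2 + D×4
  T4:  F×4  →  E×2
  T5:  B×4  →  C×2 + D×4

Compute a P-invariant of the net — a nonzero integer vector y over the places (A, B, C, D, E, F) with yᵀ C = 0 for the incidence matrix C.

Incidence matrix C (rows=places, cols=transitions):
       T0   T1   T2   T3   T4   T5
    A   0    4    4    0    0    0
    B  -2   -2    0    0    0   -4
    C   0    0    0    2    0    2
    D   0    0    0    4    0    4
    E   1    0   -2   -4    2    0
    F   2    0    0    0   -4    0

Candidate y = [0, 0, 2, -1, 0, 0]; check y·C column-wise:
  col T0: 0·-2 + 2·0 + -1·0 + 0·1 + 0·2 = 0
  col T1: 0·4 + 0·-2 + 2·0 + -1·0 = 0
  col T2: 0·4 + 2·0 + -1·0 + 0·-2 = 0
  col T3: 2·2 + -1·4 + 0·-4 = 0
  col T4: 2·0 + -1·0 + 0·2 + 0·-4 = 0
  col T5: 0·-4 + 2·2 + -1·4 = 0

y = (A:0, B:0, C:2, D:-1, E:0, F:0)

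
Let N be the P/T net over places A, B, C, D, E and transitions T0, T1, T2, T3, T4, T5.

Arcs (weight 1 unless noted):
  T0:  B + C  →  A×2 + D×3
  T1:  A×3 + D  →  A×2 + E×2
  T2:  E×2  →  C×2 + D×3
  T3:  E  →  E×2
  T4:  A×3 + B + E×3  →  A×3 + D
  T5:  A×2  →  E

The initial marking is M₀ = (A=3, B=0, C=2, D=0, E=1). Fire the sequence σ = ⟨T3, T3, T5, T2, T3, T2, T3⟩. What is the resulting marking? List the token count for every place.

step 1: fire T3:  (A=3, B=0, C=2, D=0, E=1) → (A=3, B=0, C=2, D=0, E=2)
step 2: fire T3:  (A=3, B=0, C=2, D=0, E=2) → (A=3, B=0, C=2, D=0, E=3)
step 3: fire T5:  (A=3, B=0, C=2, D=0, E=3) → (A=1, B=0, C=2, D=0, E=4)
step 4: fire T2:  (A=1, B=0, C=2, D=0, E=4) → (A=1, B=0, C=4, D=3, E=2)
step 5: fire T3:  (A=1, B=0, C=4, D=3, E=2) → (A=1, B=0, C=4, D=3, E=3)
step 6: fire T2:  (A=1, B=0, C=4, D=3, E=3) → (A=1, B=0, C=6, D=6, E=1)
step 7: fire T3:  (A=1, B=0, C=6, D=6, E=1) → (A=1, B=0, C=6, D=6, E=2)

(A=1, B=0, C=6, D=6, E=2)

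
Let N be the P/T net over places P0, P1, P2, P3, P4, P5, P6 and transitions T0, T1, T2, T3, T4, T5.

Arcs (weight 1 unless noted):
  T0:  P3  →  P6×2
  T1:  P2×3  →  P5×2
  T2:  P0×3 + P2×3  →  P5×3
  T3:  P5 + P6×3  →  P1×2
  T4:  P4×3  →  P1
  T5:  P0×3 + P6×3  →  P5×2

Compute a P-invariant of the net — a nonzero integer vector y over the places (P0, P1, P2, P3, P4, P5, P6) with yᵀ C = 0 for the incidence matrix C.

Incidence matrix C (rows=places, cols=transitions):
       T0   T1   T2   T3   T4   T5
   P0   0    0   -3    0    0   -3
   P1   0    0    0    2    1    0
   P2   0   -3   -3    0    0    0
   P3  -1    0    0    0    0    0
   P4   0    0    0    0   -3    0
   P5   0    2    3   -1    0    2
   P6   2    0    0   -3    0   -3

Candidate y = [1, 3, 2, 2, 1, 3, 1]; check y·C column-wise:
  col T0: 1·0 + 3·0 + 2·0 + 2·-1 + 1·0 + 3·0 + 1·2 = 0
  col T1: 1·0 + 3·0 + 2·-3 + 2·0 + 1·0 + 3·2 + 1·0 = 0
  col T2: 1·-3 + 3·0 + 2·-3 + 2·0 + 1·0 + 3·3 + 1·0 = 0
  col T3: 1·0 + 3·2 + 2·0 + 2·0 + 1·0 + 3·-1 + 1·-3 = 0
  col T4: 1·0 + 3·1 + 2·0 + 2·0 + 1·-3 + 3·0 + 1·0 = 0
  col T5: 1·-3 + 3·0 + 2·0 + 2·0 + 1·0 + 3·2 + 1·-3 = 0

y = (P0:1, P1:3, P2:2, P3:2, P4:1, P5:3, P6:1)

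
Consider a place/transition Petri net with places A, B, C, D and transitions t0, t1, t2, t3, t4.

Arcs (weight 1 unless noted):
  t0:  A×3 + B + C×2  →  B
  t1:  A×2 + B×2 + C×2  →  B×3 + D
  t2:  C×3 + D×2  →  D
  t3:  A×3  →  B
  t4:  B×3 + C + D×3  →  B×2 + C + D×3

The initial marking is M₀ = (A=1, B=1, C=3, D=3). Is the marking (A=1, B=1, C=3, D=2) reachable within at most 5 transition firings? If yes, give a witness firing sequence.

NO — not reachable within 5 firings

depth 0: 1 marking
depth 1: 2 markings reached so far
depth 2: 2 markings reached so far
(frontier empty at depth 2; search complete)
target is not among the 2 markings reachable within 5 steps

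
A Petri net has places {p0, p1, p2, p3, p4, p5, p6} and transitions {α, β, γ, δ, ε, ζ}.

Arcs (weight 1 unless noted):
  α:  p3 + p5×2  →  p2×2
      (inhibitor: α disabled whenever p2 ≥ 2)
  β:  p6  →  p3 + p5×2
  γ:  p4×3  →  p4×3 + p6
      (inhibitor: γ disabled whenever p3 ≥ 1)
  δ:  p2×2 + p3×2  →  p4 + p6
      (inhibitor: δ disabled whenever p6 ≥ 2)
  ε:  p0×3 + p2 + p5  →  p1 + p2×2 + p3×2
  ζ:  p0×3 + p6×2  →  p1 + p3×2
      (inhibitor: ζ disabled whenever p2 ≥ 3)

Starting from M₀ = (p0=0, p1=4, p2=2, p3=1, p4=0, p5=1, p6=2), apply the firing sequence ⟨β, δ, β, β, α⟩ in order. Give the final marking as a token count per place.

step 1: fire β:  (p0=0, p1=4, p2=2, p3=1, p4=0, p5=1, p6=2) → (p0=0, p1=4, p2=2, p3=2, p4=0, p5=3, p6=1)
step 2: fire δ:  (p0=0, p1=4, p2=2, p3=2, p4=0, p5=3, p6=1) → (p0=0, p1=4, p2=0, p3=0, p4=1, p5=3, p6=2)
step 3: fire β:  (p0=0, p1=4, p2=0, p3=0, p4=1, p5=3, p6=2) → (p0=0, p1=4, p2=0, p3=1, p4=1, p5=5, p6=1)
step 4: fire β:  (p0=0, p1=4, p2=0, p3=1, p4=1, p5=5, p6=1) → (p0=0, p1=4, p2=0, p3=2, p4=1, p5=7, p6=0)
step 5: fire α:  (p0=0, p1=4, p2=0, p3=2, p4=1, p5=7, p6=0) → (p0=0, p1=4, p2=2, p3=1, p4=1, p5=5, p6=0)

(p0=0, p1=4, p2=2, p3=1, p4=1, p5=5, p6=0)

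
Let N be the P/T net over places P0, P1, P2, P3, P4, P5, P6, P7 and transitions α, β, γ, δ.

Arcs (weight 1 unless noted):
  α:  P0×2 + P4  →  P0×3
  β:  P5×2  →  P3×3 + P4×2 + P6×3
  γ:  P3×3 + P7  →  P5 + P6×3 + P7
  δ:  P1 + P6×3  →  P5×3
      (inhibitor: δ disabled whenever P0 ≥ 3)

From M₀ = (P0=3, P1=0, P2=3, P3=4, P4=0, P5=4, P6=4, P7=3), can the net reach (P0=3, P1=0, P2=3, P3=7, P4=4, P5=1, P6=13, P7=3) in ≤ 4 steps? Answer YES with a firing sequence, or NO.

step 1: fire β:  (P0=3, P1=0, P2=3, P3=4, P4=0, P5=4, P6=4, P7=3) → (P0=3, P1=0, P2=3, P3=7, P4=2, P5=2, P6=7, P7=3)
step 2: fire β:  (P0=3, P1=0, P2=3, P3=7, P4=2, P5=2, P6=7, P7=3) → (P0=3, P1=0, P2=3, P3=10, P4=4, P5=0, P6=10, P7=3)
step 3: fire γ:  (P0=3, P1=0, P2=3, P3=10, P4=4, P5=0, P6=10, P7=3) → (P0=3, P1=0, P2=3, P3=7, P4=4, P5=1, P6=13, P7=3)

YES — reachable via ⟨β, β, γ⟩ (3 firings)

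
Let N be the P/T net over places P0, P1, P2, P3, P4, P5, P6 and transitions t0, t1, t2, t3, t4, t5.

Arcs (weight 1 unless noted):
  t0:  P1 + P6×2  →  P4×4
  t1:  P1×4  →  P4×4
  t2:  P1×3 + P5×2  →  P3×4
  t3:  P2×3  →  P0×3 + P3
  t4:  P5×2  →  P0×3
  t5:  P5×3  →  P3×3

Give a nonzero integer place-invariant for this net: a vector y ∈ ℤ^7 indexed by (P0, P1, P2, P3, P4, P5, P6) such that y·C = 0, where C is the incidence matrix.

y = (P0:2, P1:2, P2:3, P3:3, P4:2, P5:3, P6:3)

Incidence matrix C (rows=places, cols=transitions):
       t0   t1   t2   t3   t4   t5
   P0   0    0    0    3    3    0
   P1  -1   -4   -3    0    0    0
   P2   0    0    0   -3    0    0
   P3   0    0    4    1    0    3
   P4   4    4    0    0    0    0
   P5   0    0   -2    0   -2   -3
   P6  -2    0    0    0    0    0

Candidate y = [2, 2, 3, 3, 2, 3, 3]; check y·C column-wise:
  col t0: 2·0 + 2·-1 + 3·0 + 3·0 + 2·4 + 3·0 + 3·-2 = 0
  col t1: 2·0 + 2·-4 + 3·0 + 3·0 + 2·4 + 3·0 + 3·0 = 0
  col t2: 2·0 + 2·-3 + 3·0 + 3·4 + 2·0 + 3·-2 + 3·0 = 0
  col t3: 2·3 + 2·0 + 3·-3 + 3·1 + 2·0 + 3·0 + 3·0 = 0
  col t4: 2·3 + 2·0 + 3·0 + 3·0 + 2·0 + 3·-2 + 3·0 = 0
  col t5: 2·0 + 2·0 + 3·0 + 3·3 + 2·0 + 3·-3 + 3·0 = 0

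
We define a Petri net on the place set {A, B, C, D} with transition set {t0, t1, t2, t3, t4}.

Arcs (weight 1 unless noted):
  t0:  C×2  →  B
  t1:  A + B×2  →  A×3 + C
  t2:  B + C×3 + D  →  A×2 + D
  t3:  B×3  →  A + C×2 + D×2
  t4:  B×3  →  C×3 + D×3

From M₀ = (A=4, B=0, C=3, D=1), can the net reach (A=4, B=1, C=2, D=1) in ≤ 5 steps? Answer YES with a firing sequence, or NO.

NO — not reachable within 5 firings

depth 0: 1 marking
depth 1: 2 markings reached so far
depth 2: 2 markings reached so far
(frontier empty at depth 2; search complete)
target is not among the 2 markings reachable within 5 steps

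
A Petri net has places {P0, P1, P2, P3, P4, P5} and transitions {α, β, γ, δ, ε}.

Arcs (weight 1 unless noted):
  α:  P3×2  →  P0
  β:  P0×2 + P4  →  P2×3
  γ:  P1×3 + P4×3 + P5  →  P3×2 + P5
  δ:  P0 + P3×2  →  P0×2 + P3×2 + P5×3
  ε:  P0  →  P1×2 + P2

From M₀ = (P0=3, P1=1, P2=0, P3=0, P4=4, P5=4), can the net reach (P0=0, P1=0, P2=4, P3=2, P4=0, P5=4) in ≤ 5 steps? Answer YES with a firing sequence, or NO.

YES — reachable via ⟨β, ε, γ⟩ (3 firings)

step 1: fire β:  (P0=3, P1=1, P2=0, P3=0, P4=4, P5=4) → (P0=1, P1=1, P2=3, P3=0, P4=3, P5=4)
step 2: fire ε:  (P0=1, P1=1, P2=3, P3=0, P4=3, P5=4) → (P0=0, P1=3, P2=4, P3=0, P4=3, P5=4)
step 3: fire γ:  (P0=0, P1=3, P2=4, P3=0, P4=3, P5=4) → (P0=0, P1=0, P2=4, P3=2, P4=0, P5=4)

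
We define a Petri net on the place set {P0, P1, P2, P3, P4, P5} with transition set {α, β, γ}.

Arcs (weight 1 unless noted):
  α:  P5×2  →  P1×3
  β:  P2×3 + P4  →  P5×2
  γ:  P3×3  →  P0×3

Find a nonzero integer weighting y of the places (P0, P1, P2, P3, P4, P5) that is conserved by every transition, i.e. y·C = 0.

y = (P0:1, P1:0, P2:0, P3:1, P4:0, P5:0)

Incidence matrix C (rows=places, cols=transitions):
        α    β    γ
   P0   0    0    3
   P1   3    0    0
   P2   0   -3    0
   P3   0    0   -3
   P4   0   -1    0
   P5  -2    2    0

Candidate y = [1, 0, 0, 1, 0, 0]; check y·C column-wise:
  col α: 1·0 + 0·3 + 1·0 + 0·-2 = 0
  col β: 1·0 + 0·-3 + 1·0 + 0·-1 + 0·2 = 0
  col γ: 1·3 + 1·-3 = 0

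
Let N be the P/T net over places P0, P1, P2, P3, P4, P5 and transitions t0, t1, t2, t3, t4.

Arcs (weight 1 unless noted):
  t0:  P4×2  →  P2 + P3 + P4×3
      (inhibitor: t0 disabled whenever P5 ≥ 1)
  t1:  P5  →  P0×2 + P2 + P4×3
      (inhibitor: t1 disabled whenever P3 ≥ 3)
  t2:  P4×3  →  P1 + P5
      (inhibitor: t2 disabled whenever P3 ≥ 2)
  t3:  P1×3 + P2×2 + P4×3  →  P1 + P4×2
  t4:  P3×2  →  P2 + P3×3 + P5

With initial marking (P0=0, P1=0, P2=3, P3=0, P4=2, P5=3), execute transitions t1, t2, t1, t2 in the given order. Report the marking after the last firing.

step 1: fire t1:  (P0=0, P1=0, P2=3, P3=0, P4=2, P5=3) → (P0=2, P1=0, P2=4, P3=0, P4=5, P5=2)
step 2: fire t2:  (P0=2, P1=0, P2=4, P3=0, P4=5, P5=2) → (P0=2, P1=1, P2=4, P3=0, P4=2, P5=3)
step 3: fire t1:  (P0=2, P1=1, P2=4, P3=0, P4=2, P5=3) → (P0=4, P1=1, P2=5, P3=0, P4=5, P5=2)
step 4: fire t2:  (P0=4, P1=1, P2=5, P3=0, P4=5, P5=2) → (P0=4, P1=2, P2=5, P3=0, P4=2, P5=3)

(P0=4, P1=2, P2=5, P3=0, P4=2, P5=3)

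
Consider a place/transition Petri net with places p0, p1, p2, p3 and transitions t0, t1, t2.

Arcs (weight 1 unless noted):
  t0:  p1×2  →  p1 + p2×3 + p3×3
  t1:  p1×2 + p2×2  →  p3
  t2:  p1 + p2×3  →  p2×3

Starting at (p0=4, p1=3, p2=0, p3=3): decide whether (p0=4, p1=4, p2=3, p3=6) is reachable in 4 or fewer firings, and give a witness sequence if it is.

NO — not reachable within 4 firings

depth 0: 1 marking
depth 1: 2 markings reached so far
depth 2: 5 markings reached so far
depth 3: 7 markings reached so far
depth 4: 7 markings reached so far
(frontier empty at depth 4; search complete)
target is not among the 7 markings reachable within 4 steps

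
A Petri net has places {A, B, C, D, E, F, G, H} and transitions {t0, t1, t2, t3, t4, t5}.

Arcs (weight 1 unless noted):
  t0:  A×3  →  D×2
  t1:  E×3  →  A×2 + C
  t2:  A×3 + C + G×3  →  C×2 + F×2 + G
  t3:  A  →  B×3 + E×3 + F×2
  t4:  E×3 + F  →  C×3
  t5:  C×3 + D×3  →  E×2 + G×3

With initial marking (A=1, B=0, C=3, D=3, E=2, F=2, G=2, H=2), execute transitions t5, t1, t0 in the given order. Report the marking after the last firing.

(A=0, B=0, C=1, D=2, E=1, F=2, G=5, H=2)

step 1: fire t5:  (A=1, B=0, C=3, D=3, E=2, F=2, G=2, H=2) → (A=1, B=0, C=0, D=0, E=4, F=2, G=5, H=2)
step 2: fire t1:  (A=1, B=0, C=0, D=0, E=4, F=2, G=5, H=2) → (A=3, B=0, C=1, D=0, E=1, F=2, G=5, H=2)
step 3: fire t0:  (A=3, B=0, C=1, D=0, E=1, F=2, G=5, H=2) → (A=0, B=0, C=1, D=2, E=1, F=2, G=5, H=2)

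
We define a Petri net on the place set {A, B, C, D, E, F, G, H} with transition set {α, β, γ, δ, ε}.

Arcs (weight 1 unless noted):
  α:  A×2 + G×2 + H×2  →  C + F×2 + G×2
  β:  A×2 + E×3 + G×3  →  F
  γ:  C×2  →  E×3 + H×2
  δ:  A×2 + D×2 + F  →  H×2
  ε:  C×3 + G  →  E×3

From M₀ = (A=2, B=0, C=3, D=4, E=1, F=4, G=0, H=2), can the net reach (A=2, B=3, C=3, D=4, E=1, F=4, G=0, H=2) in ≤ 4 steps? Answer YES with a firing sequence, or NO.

depth 0: 1 marking
depth 1: 3 markings reached so far
depth 2: 4 markings reached so far
depth 3: 4 markings reached so far
(frontier empty at depth 3; search complete)
target is not among the 4 markings reachable within 4 steps

NO — not reachable within 4 firings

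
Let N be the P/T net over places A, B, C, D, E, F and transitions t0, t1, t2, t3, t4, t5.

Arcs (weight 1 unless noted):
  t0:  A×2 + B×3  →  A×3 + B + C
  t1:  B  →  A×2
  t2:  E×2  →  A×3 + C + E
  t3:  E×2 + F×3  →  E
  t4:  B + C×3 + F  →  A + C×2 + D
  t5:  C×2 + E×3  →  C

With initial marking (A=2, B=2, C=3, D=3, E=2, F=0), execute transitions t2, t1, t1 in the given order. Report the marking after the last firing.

(A=9, B=0, C=4, D=3, E=1, F=0)

step 1: fire t2:  (A=2, B=2, C=3, D=3, E=2, F=0) → (A=5, B=2, C=4, D=3, E=1, F=0)
step 2: fire t1:  (A=5, B=2, C=4, D=3, E=1, F=0) → (A=7, B=1, C=4, D=3, E=1, F=0)
step 3: fire t1:  (A=7, B=1, C=4, D=3, E=1, F=0) → (A=9, B=0, C=4, D=3, E=1, F=0)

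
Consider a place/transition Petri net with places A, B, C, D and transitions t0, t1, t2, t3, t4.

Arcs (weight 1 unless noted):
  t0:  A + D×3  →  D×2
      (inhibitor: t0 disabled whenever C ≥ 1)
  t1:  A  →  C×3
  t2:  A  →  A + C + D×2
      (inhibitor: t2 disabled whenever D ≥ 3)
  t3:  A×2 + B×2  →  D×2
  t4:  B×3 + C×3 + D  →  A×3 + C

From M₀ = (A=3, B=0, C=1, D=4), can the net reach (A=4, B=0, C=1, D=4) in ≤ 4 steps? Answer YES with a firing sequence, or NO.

NO — not reachable within 4 firings

depth 0: 1 marking
depth 1: 2 markings reached so far
depth 2: 3 markings reached so far
depth 3: 4 markings reached so far
depth 4: 4 markings reached so far
(frontier empty at depth 4; search complete)
target is not among the 4 markings reachable within 4 steps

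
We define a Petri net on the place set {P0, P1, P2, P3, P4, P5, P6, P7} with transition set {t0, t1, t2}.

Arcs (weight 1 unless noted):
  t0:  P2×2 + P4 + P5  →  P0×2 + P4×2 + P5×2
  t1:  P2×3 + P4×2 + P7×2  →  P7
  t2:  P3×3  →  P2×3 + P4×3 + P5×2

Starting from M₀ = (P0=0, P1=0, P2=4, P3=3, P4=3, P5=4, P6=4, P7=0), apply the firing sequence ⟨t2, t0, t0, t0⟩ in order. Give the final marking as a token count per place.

step 1: fire t2:  (P0=0, P1=0, P2=4, P3=3, P4=3, P5=4, P6=4, P7=0) → (P0=0, P1=0, P2=7, P3=0, P4=6, P5=6, P6=4, P7=0)
step 2: fire t0:  (P0=0, P1=0, P2=7, P3=0, P4=6, P5=6, P6=4, P7=0) → (P0=2, P1=0, P2=5, P3=0, P4=7, P5=7, P6=4, P7=0)
step 3: fire t0:  (P0=2, P1=0, P2=5, P3=0, P4=7, P5=7, P6=4, P7=0) → (P0=4, P1=0, P2=3, P3=0, P4=8, P5=8, P6=4, P7=0)
step 4: fire t0:  (P0=4, P1=0, P2=3, P3=0, P4=8, P5=8, P6=4, P7=0) → (P0=6, P1=0, P2=1, P3=0, P4=9, P5=9, P6=4, P7=0)

(P0=6, P1=0, P2=1, P3=0, P4=9, P5=9, P6=4, P7=0)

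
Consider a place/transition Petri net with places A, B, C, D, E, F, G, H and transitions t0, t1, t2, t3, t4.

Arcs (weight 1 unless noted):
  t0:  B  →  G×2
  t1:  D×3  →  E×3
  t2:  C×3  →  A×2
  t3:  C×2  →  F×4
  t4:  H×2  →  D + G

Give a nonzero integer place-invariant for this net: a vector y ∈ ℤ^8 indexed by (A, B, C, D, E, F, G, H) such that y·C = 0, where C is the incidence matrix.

Incidence matrix C (rows=places, cols=transitions):
       t0   t1   t2   t3   t4
    A   0    0    2    0    0
    B  -1    0    0    0    0
    C   0    0   -3   -2    0
    D   0   -3    0    0    1
    E   0    3    0    0    0
    F   0    0    0    4    0
    G   2    0    0    0    1
    H   0    0    0    0   -2

Candidate y = [3, 0, 2, 0, 0, 1, 0, 0]; check y·C column-wise:
  col t0: 3·0 + 0·-1 + 2·0 + 1·0 + 0·2 = 0
  col t1: 3·0 + 2·0 + 0·-3 + 0·3 + 1·0 = 0
  col t2: 3·2 + 2·-3 + 1·0 = 0
  col t3: 3·0 + 2·-2 + 1·4 = 0
  col t4: 3·0 + 2·0 + 0·1 + 1·0 + 0·1 + 0·-2 = 0

y = (A:3, B:0, C:2, D:0, E:0, F:1, G:0, H:0)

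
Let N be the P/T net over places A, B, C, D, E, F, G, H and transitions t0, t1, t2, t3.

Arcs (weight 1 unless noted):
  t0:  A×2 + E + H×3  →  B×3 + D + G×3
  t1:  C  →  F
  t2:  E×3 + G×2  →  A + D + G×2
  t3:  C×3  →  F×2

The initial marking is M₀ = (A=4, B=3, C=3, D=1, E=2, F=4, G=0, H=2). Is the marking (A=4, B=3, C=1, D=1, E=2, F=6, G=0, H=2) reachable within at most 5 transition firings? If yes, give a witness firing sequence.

YES — reachable via ⟨t1, t1⟩ (2 firings)

step 1: fire t1:  (A=4, B=3, C=3, D=1, E=2, F=4, G=0, H=2) → (A=4, B=3, C=2, D=1, E=2, F=5, G=0, H=2)
step 2: fire t1:  (A=4, B=3, C=2, D=1, E=2, F=5, G=0, H=2) → (A=4, B=3, C=1, D=1, E=2, F=6, G=0, H=2)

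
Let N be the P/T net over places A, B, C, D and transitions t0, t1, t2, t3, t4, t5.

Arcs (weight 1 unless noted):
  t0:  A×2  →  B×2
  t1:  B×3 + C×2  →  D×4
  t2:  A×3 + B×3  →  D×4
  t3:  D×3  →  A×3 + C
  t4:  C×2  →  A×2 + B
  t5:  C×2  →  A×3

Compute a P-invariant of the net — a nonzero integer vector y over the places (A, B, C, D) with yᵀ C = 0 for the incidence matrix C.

Incidence matrix C (rows=places, cols=transitions):
       t0   t1   t2   t3   t4   t5
    A  -2    0   -3    3    2    3
    B   2   -3   -3    0    1    0
    C   0   -2    0    1   -2   -2
    D   0    4    4   -3    0    0

Candidate y = [2, 2, 3, 3]; check y·C column-wise:
  col t0: 2·-2 + 2·2 + 3·0 + 3·0 = 0
  col t1: 2·0 + 2·-3 + 3·-2 + 3·4 = 0
  col t2: 2·-3 + 2·-3 + 3·0 + 3·4 = 0
  col t3: 2·3 + 2·0 + 3·1 + 3·-3 = 0
  col t4: 2·2 + 2·1 + 3·-2 + 3·0 = 0
  col t5: 2·3 + 2·0 + 3·-2 + 3·0 = 0

y = (A:2, B:2, C:3, D:3)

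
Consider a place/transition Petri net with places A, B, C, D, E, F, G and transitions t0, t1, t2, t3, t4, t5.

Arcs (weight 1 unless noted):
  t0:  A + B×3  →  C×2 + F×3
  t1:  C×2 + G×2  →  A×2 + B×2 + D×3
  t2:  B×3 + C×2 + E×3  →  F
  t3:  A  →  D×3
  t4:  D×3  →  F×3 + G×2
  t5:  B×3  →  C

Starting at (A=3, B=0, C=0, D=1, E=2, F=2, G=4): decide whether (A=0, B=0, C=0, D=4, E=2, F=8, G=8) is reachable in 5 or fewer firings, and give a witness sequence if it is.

YES — reachable via ⟨t3, t3, t3, t4, t4⟩ (5 firings)

step 1: fire t3:  (A=3, B=0, C=0, D=1, E=2, F=2, G=4) → (A=2, B=0, C=0, D=4, E=2, F=2, G=4)
step 2: fire t3:  (A=2, B=0, C=0, D=4, E=2, F=2, G=4) → (A=1, B=0, C=0, D=7, E=2, F=2, G=4)
step 3: fire t3:  (A=1, B=0, C=0, D=7, E=2, F=2, G=4) → (A=0, B=0, C=0, D=10, E=2, F=2, G=4)
step 4: fire t4:  (A=0, B=0, C=0, D=10, E=2, F=2, G=4) → (A=0, B=0, C=0, D=7, E=2, F=5, G=6)
step 5: fire t4:  (A=0, B=0, C=0, D=7, E=2, F=5, G=6) → (A=0, B=0, C=0, D=4, E=2, F=8, G=8)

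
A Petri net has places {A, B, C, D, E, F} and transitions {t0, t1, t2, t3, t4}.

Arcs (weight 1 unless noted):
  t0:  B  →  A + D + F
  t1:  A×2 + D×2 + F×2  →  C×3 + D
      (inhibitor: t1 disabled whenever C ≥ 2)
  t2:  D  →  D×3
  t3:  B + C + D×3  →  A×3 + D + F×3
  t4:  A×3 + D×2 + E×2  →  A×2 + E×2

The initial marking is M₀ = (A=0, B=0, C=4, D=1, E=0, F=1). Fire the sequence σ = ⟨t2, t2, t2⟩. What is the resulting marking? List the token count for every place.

(A=0, B=0, C=4, D=7, E=0, F=1)

step 1: fire t2:  (A=0, B=0, C=4, D=1, E=0, F=1) → (A=0, B=0, C=4, D=3, E=0, F=1)
step 2: fire t2:  (A=0, B=0, C=4, D=3, E=0, F=1) → (A=0, B=0, C=4, D=5, E=0, F=1)
step 3: fire t2:  (A=0, B=0, C=4, D=5, E=0, F=1) → (A=0, B=0, C=4, D=7, E=0, F=1)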